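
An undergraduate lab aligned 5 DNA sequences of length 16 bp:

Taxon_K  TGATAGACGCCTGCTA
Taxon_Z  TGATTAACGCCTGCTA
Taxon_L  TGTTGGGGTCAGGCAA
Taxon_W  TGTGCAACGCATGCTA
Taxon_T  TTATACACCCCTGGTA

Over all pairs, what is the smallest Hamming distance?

2

Pairwise Hamming distances:
  Taxon_K vs Taxon_Z: 2
  Taxon_K vs Taxon_L: 8
  Taxon_K vs Taxon_W: 5
  Taxon_K vs Taxon_T: 4
  Taxon_Z vs Taxon_L: 9
  Taxon_Z vs Taxon_W: 4
  Taxon_Z vs Taxon_T: 5
  Taxon_L vs Taxon_W: 8
  Taxon_L vs Taxon_T: 11
  Taxon_W vs Taxon_T: 8
The smallest is 2, between Taxon_K and Taxon_Z.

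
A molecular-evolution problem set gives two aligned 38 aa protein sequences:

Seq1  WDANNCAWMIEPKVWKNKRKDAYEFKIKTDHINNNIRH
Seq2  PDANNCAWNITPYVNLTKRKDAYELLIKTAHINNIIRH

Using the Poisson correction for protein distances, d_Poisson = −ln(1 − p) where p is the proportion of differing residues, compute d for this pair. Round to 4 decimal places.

0.3417

The sequences differ at positions 1 (W/P), 9 (M/N), 11 (E/T), 13 (K/Y), 15 (W/N), 16 (K/L), 17 (N/T), 25 (F/L), 26 (K/L), 30 (D/A), 35 (N/I).
p = 11/38 = 0.289474.
d = −ln(1 − 0.289474) = −ln(0.710526) = 0.3417.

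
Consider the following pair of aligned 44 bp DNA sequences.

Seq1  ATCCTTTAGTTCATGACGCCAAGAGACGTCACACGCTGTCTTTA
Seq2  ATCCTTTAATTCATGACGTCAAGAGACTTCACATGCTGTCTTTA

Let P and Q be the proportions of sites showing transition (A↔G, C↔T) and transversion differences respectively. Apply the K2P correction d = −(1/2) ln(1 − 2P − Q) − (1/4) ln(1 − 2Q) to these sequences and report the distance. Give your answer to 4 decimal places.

Mismatches occur at site 9 (G→A, transition), site 19 (C→T, transition), site 28 (G→T, transversion), site 34 (C→T, transition).
Of the 4 differences, 3 transitions and 1 transversion over 44 sites: P = 3/44 = 0.068182, Q = 1/44 = 0.022727.
d = −0.5·ln(0.840909) − 0.25·ln(0.954546) = −0.5·(-0.173272) − 0.25·(-0.046519) = 0.0983.

0.0983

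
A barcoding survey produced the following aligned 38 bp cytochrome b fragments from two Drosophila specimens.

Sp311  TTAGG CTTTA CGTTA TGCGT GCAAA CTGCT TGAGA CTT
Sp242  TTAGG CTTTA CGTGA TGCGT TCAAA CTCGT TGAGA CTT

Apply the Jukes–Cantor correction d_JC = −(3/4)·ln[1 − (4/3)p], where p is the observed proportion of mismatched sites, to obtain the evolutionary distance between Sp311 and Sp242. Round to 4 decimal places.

Differing sites — 14:T/G; 21:G/T; 28:G/C; 29:C/G.
p = 4/38 = 0.105263.
d = −0.75 · ln(1 − (4/3)·0.105263) = −0.75 · ln(0.859649) = −0.75 · (-0.151231) = 0.1134.

0.1134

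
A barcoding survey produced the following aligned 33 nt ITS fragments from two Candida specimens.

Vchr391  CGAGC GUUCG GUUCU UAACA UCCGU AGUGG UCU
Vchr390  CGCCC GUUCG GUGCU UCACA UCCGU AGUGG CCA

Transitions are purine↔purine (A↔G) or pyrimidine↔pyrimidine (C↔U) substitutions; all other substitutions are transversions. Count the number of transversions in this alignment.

Differing sites — 3:A/C (Tv); 4:G/C (Tv); 13:U/G (Tv); 17:A/C (Tv); 31:U/C (Ti); 33:U/A (Tv).
Of the 6 differences, 1 transition and 5 transversions, so the answer is 5.

5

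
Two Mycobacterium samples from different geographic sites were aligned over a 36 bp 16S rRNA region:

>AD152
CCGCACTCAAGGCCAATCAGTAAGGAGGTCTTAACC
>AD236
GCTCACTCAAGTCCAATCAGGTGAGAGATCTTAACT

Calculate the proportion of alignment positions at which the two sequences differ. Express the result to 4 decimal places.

0.2500

The sequences differ at positions 1 (C/G), 3 (G/T), 12 (G/T), 21 (T/G), 22 (A/T), 23 (A/G), 24 (G/A), 28 (G/A), 36 (C/T).
There are 9 differences over 36 sites, so p = 9/36 = 0.2500.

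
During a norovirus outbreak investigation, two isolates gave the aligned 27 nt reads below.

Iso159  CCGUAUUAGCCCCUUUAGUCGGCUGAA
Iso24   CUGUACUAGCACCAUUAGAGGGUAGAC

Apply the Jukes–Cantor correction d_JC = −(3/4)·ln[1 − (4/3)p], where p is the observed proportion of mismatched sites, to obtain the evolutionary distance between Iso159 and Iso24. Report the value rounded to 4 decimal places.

Differing sites — 2:C/U; 6:U/C; 11:C/A; 14:U/A; 19:U/A; 20:C/G; 23:C/U; 24:U/A; 27:A/C.
p = 9/27 = 0.333333.
d = −0.75 · ln(1 − (4/3)·0.333333) = −0.75 · ln(0.555556) = −0.75 · (-0.587786) = 0.4408.

0.4408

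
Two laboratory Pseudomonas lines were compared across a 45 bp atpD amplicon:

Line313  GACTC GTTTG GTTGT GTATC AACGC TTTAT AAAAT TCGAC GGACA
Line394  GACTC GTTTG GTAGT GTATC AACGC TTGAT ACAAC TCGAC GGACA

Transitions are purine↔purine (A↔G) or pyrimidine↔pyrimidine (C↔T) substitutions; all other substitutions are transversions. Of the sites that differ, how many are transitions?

The sequences differ at positions 13 (T/A, transversion), 28 (T/G, transversion), 32 (A/C, transversion), 35 (T/C, transition).
Of the 4 differences, 1 transition and 3 transversions, so the answer is 1.

1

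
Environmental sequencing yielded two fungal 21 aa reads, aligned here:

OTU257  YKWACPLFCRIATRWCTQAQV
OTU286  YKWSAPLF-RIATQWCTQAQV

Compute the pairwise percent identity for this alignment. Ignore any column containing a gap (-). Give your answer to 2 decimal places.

85.00%

Excluding the 1 gap column leaves 20 comparable sites.
The sequences differ at positions 4 (A/S), 5 (C/A), 14 (R/Q).
17 of the 20 comparable sites match, so the percent identity is 17/20 × 100 = 85.00%.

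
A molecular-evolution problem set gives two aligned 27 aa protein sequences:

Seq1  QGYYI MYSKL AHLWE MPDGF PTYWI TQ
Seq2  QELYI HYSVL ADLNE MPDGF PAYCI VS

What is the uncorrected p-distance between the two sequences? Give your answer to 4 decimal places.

0.3704

Differing sites — 2:G/E; 3:Y/L; 6:M/H; 9:K/V; 12:H/D; 14:W/N; 22:T/A; 24:W/C; 26:T/V; 27:Q/S.
There are 10 differences over 27 sites, so p = 10/27 = 0.3704.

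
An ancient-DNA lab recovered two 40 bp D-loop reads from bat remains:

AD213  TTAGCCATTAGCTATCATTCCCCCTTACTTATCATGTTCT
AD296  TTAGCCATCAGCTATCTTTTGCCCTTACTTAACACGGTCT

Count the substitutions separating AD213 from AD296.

The sequences differ at positions 9 (T/C), 17 (A/T), 20 (C/T), 21 (C/G), 32 (T/A), 35 (T/C), 37 (T/G).
That gives 7 mismatches out of 40 aligned sites, so the Hamming distance is 7.

7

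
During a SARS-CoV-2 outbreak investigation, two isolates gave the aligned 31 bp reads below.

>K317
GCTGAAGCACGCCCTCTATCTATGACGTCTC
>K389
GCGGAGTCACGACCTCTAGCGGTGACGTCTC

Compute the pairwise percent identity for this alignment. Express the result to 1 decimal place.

The sequences differ at positions 3 (T/G), 6 (A/G), 7 (G/T), 12 (C/A), 19 (T/G), 21 (T/G), 22 (A/G).
24 of the 31 sites match, so the percent identity is 24/31 × 100 = 77.4%.

77.4%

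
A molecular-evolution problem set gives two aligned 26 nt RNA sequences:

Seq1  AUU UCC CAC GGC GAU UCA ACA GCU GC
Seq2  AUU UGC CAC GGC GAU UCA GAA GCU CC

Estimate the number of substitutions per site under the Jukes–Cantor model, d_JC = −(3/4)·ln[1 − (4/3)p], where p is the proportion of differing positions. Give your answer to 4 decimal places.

The sequences differ at positions 5 (C/G), 19 (A/G), 20 (C/A), 25 (G/C).
p = 4/26 = 0.153846.
d = −0.75 · ln(1 − (4/3)·0.153846) = −0.75 · ln(0.794872) = −0.75 · (-0.229574) = 0.1722.

0.1722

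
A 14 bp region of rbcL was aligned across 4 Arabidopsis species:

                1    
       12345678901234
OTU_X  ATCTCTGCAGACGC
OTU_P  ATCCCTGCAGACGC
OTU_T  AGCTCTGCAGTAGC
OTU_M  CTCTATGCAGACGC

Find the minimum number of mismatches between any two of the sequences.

1

Pairwise Hamming distances:
  OTU_X vs OTU_P: 1
  OTU_X vs OTU_T: 3
  OTU_X vs OTU_M: 2
  OTU_P vs OTU_T: 4
  OTU_P vs OTU_M: 3
  OTU_T vs OTU_M: 5
The smallest is 1, between OTU_X and OTU_P.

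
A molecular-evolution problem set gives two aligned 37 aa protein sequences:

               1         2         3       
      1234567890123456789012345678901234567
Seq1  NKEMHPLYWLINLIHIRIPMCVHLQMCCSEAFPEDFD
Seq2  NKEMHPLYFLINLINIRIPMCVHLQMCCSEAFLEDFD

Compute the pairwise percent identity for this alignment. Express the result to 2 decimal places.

91.89%

Mismatches occur at site 9 (W/F), site 15 (H/N), site 33 (P/L).
34 of the 37 sites match, so the percent identity is 34/37 × 100 = 91.89%.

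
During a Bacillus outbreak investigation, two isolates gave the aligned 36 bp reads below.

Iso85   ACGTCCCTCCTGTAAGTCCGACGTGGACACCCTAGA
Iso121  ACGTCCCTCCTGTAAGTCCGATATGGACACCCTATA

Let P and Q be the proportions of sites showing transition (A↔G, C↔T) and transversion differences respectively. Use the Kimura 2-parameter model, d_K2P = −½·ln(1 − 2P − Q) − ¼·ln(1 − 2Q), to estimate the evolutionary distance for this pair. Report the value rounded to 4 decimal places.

Differing sites — 22:C/T (Ti); 23:G/A (Ti); 35:G/T (Tv).
Of the 3 differences, 2 transitions and 1 transversion over 36 sites: P = 2/36 = 0.055556, Q = 1/36 = 0.027778.
d = −0.5·ln(0.861110) − 0.25·ln(0.944444) = −0.5·(-0.149533) − 0.25·(-0.057159) = 0.0891.

0.0891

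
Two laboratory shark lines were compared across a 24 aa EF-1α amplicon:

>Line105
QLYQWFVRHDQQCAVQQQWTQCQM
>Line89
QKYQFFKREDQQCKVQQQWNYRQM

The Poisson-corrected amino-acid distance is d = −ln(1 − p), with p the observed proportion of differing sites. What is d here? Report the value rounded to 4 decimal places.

Mismatches occur at site 2 (L/K), site 5 (W/F), site 7 (V/K), site 9 (H/E), site 14 (A/K), site 20 (T/N), site 21 (Q/Y), site 22 (C/R).
p = 8/24 = 0.333333.
d = −ln(1 − 0.333333) = −ln(0.666667) = 0.4055.

0.4055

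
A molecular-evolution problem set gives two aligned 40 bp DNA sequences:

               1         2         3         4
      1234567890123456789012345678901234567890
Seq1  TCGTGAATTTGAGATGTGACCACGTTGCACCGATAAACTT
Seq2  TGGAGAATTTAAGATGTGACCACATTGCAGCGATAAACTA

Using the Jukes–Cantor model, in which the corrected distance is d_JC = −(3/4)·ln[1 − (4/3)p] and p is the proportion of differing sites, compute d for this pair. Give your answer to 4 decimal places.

Mismatches occur at site 2 (C↔G), site 4 (T↔A), site 11 (G↔A), site 24 (G↔A), site 30 (C↔G), site 40 (T↔A).
p = 6/40 = 0.150000.
d = −0.75 · ln(1 − (4/3)·0.150000) = −0.75 · ln(0.800000) = −0.75 · (-0.223144) = 0.1674.

0.1674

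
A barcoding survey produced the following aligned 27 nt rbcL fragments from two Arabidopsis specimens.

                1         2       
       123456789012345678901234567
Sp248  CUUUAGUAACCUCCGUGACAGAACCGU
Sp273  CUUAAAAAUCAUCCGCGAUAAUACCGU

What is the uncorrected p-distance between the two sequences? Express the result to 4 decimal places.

Differing sites — 4:U/A; 6:G/A; 7:U/A; 9:A/U; 11:C/A; 16:U/C; 19:C/U; 21:G/A; 22:A/U.
There are 9 differences over 27 sites, so p = 9/27 = 0.3333.

0.3333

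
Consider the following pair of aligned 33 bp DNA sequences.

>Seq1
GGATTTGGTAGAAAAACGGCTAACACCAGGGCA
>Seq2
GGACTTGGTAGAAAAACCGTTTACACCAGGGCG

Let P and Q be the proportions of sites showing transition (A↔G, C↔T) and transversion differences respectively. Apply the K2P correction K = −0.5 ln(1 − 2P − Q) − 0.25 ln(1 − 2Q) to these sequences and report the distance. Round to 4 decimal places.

0.1711

The sequences differ at positions 4 (T/C, transition), 18 (G/C, transversion), 20 (C/T, transition), 22 (A/T, transversion), 33 (A/G, transition).
Of the 5 differences, 3 transitions and 2 transversions over 33 sites: P = 3/33 = 0.090909, Q = 2/33 = 0.060606.
d = −0.5·ln(0.757576) − 0.25·ln(0.878788) = −0.5·(-0.277631) − 0.25·(-0.129212) = 0.1711.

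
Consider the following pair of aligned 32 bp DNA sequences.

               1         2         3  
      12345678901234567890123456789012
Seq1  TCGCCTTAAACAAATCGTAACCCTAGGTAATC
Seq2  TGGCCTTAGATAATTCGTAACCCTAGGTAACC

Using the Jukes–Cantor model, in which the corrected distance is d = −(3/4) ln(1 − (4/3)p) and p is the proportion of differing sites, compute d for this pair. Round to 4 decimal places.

Mismatches occur at site 2 (C/G), site 9 (A/G), site 11 (C/T), site 14 (A/T), site 31 (T/C).
p = 5/32 = 0.156250.
d = −0.75 · ln(1 − (4/3)·0.156250) = −0.75 · ln(0.791667) = −0.75 · (-0.233614) = 0.1752.

0.1752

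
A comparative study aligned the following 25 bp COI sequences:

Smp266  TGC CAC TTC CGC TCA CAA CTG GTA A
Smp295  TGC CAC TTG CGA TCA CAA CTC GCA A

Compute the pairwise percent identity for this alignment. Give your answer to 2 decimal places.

84.00%

The sequences differ at positions 9 (C/G), 12 (C/A), 21 (G/C), 23 (T/C).
21 of the 25 sites match, so the percent identity is 21/25 × 100 = 84.00%.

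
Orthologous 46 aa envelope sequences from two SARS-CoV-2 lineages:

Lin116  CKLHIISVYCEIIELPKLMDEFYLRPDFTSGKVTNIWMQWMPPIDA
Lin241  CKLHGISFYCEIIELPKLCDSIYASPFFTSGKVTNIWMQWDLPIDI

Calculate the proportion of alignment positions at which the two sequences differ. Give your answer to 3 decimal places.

0.239

Differing sites — 5:I/G; 8:V/F; 19:M/C; 21:E/S; 22:F/I; 24:L/A; 25:R/S; 27:D/F; 41:M/D; 42:P/L; 46:A/I.
There are 11 differences over 46 sites, so p = 11/46 = 0.239.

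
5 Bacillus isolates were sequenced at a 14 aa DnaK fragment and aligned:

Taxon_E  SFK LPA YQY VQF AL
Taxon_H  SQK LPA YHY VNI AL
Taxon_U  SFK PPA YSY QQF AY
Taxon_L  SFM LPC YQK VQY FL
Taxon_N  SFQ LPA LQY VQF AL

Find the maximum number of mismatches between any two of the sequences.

9

Pairwise Hamming distances:
  Taxon_E vs Taxon_H: 4
  Taxon_E vs Taxon_U: 4
  Taxon_E vs Taxon_L: 5
  Taxon_E vs Taxon_N: 2
  Taxon_H vs Taxon_U: 7
  Taxon_H vs Taxon_L: 8
  Taxon_H vs Taxon_N: 6
  Taxon_U vs Taxon_L: 9
  Taxon_U vs Taxon_N: 6
  Taxon_L vs Taxon_N: 6
The largest is 9, between Taxon_U and Taxon_L.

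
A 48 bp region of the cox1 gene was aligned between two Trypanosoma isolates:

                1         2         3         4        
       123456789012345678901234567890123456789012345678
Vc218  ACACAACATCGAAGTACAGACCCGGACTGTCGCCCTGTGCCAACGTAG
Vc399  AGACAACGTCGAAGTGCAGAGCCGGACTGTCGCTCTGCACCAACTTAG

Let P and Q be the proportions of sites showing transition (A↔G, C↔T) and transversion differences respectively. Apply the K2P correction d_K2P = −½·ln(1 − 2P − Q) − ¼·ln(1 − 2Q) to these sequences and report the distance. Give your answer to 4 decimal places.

Mismatches occur at site 2 (C→G, transversion), site 8 (A→G, transition), site 16 (A→G, transition), site 21 (C→G, transversion), site 34 (C→T, transition), site 38 (T→C, transition), site 39 (G→A, transition), site 45 (G→T, transversion).
Of the 8 differences, 5 transitions and 3 transversions over 48 sites: P = 5/48 = 0.104167, Q = 3/48 = 0.062500.
d = −0.5·ln(0.729166) − 0.25·ln(0.875000) = −0.5·(-0.315854) − 0.25·(-0.133531) = 0.1913.

0.1913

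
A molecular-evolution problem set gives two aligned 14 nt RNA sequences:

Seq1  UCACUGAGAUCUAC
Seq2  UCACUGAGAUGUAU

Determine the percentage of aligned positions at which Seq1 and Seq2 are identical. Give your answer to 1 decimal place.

85.7%

The sequences differ at positions 11 (C/G), 14 (C/U).
12 of the 14 sites match, so the percent identity is 12/14 × 100 = 85.7%.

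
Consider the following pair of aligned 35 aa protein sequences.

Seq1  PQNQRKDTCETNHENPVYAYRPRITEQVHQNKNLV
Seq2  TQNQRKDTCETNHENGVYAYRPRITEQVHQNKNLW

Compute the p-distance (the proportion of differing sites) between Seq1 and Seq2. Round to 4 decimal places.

Differing sites — 1:P/T; 16:P/G; 35:V/W.
There are 3 differences over 35 sites, so p = 3/35 = 0.0857.

0.0857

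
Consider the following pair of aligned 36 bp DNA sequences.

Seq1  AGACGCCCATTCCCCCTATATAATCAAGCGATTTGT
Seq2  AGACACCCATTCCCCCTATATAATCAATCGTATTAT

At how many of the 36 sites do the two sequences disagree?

The sequences differ at positions 5 (G/A), 28 (G/T), 31 (A/T), 32 (T/A), 35 (G/A).
That gives 5 mismatches out of 36 aligned sites, so the Hamming distance is 5.

5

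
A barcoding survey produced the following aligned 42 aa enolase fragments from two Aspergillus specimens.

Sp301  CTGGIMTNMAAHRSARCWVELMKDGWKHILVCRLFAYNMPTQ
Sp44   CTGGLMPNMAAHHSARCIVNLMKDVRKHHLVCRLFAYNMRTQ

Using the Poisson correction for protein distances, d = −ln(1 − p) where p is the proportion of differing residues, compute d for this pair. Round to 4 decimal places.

0.2412

Differing sites — 5:I/L; 7:T/P; 13:R/H; 18:W/I; 20:E/N; 25:G/V; 26:W/R; 29:I/H; 40:P/R.
p = 9/42 = 0.214286.
d = −ln(1 − 0.214286) = −ln(0.785714) = 0.2412.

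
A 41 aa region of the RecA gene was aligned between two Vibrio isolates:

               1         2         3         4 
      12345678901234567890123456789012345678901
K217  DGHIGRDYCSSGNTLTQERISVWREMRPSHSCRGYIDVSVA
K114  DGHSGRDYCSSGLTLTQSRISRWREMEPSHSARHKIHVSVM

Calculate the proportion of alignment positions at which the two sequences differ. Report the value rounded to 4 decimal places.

0.2439

Mismatches occur at site 4 (I↔S), site 13 (N↔L), site 18 (E↔S), site 22 (V↔R), site 27 (R↔E), site 32 (C↔A), site 34 (G↔H), site 35 (Y↔K), site 37 (D↔H), site 41 (A↔M).
There are 10 differences over 41 sites, so p = 10/41 = 0.2439.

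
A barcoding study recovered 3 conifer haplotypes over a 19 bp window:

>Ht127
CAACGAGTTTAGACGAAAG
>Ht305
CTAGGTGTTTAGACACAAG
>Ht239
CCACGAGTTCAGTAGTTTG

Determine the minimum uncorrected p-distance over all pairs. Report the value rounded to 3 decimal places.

Pairwise Hamming distances:
  Ht127 vs Ht305: 5
  Ht127 vs Ht239: 7
  Ht305 vs Ht239: 10
The smallest is 5 mismatches, between Ht127 and Ht305; p = 5/19 = 0.263.

0.263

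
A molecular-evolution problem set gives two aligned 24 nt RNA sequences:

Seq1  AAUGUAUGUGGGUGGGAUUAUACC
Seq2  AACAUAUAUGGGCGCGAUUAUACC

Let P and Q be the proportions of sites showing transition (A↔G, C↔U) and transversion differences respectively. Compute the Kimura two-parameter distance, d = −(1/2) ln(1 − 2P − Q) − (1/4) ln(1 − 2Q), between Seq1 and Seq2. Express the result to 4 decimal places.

0.2568

Differing sites — 3:U/C (Ti); 4:G/A (Ti); 8:G/A (Ti); 13:U/C (Ti); 15:G/C (Tv).
Of the 5 differences, 4 transitions and 1 transversion over 24 sites: P = 4/24 = 0.166667, Q = 1/24 = 0.041667.
d = −0.5·ln(0.624999) − 0.25·ln(0.916666) = −0.5·(-0.470005) − 0.25·(-0.087012) = 0.2568.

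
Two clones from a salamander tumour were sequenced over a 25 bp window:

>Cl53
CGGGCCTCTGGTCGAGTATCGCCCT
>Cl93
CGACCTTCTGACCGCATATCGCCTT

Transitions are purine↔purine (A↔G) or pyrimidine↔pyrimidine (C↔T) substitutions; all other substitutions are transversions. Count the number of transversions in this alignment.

Mismatches occur at site 3 (G/A, transition), site 4 (G/C, transversion), site 6 (C/T, transition), site 11 (G/A, transition), site 12 (T/C, transition), site 15 (A/C, transversion), site 16 (G/A, transition), site 24 (C/T, transition).
Of the 8 differences, 6 transitions and 2 transversions, so the answer is 2.

2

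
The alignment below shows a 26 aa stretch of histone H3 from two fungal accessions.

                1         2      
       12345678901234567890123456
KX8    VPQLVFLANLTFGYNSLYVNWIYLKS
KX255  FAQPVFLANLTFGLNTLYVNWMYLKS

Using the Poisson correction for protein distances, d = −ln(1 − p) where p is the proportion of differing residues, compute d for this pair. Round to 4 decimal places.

Mismatches occur at site 1 (V/F), site 2 (P/A), site 4 (L/P), site 14 (Y/L), site 16 (S/T), site 22 (I/M).
p = 6/26 = 0.230769.
d = −ln(1 − 0.230769) = −ln(0.769231) = 0.2624.

0.2624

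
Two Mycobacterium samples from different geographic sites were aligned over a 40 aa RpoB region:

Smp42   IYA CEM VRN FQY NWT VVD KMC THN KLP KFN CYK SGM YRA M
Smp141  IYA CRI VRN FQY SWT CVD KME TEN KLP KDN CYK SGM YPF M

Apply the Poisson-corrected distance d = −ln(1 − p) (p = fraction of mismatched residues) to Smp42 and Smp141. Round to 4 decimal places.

0.2549

Mismatches occur at site 5 (E↔R), site 6 (M↔I), site 13 (N↔S), site 16 (V↔C), site 21 (C↔E), site 23 (H↔E), site 29 (F↔D), site 38 (R↔P), site 39 (A↔F).
p = 9/40 = 0.225000.
d = −ln(1 − 0.225000) = −ln(0.775000) = 0.2549.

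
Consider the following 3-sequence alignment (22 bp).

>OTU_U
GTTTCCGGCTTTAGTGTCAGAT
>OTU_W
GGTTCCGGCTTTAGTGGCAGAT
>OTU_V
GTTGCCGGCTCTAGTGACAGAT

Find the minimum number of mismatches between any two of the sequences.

2

Pairwise Hamming distances:
  OTU_U vs OTU_W: 2
  OTU_U vs OTU_V: 3
  OTU_W vs OTU_V: 4
The smallest is 2, between OTU_U and OTU_W.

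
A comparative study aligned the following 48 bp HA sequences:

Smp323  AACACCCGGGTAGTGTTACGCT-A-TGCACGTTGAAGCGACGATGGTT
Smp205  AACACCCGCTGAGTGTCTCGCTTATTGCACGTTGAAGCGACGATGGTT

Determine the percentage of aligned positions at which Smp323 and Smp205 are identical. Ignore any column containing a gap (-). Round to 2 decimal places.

89.13%

Excluding the 2 gap columns leaves 46 comparable sites.
Mismatches occur at site 9 (G→C), site 10 (G→T), site 11 (T→G), site 17 (T→C), site 18 (A→T).
41 of the 46 comparable sites match, so the percent identity is 41/46 × 100 = 89.13%.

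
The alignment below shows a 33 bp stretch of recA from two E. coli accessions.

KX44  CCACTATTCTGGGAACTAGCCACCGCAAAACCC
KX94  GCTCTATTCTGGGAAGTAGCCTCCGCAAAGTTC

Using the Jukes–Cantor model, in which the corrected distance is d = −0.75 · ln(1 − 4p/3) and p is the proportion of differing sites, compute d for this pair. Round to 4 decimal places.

The sequences differ at positions 1 (C/G), 3 (A/T), 16 (C/G), 22 (A/T), 30 (A/G), 31 (C/T), 32 (C/T).
p = 7/33 = 0.212121.
d = −0.75 · ln(1 − (4/3)·0.212121) = −0.75 · ln(0.717172) = −0.75 · (-0.332440) = 0.2493.

0.2493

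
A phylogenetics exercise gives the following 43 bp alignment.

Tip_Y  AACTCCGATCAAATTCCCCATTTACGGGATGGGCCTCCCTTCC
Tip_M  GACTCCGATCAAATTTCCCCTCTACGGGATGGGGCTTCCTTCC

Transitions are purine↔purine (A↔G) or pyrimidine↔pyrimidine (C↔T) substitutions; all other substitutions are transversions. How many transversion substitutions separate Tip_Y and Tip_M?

2

Differing sites — 1:A/G (Ti); 16:C/T (Ti); 20:A/C (Tv); 22:T/C (Ti); 34:C/G (Tv); 37:C/T (Ti).
Of the 6 differences, 4 transitions and 2 transversions, so the answer is 2.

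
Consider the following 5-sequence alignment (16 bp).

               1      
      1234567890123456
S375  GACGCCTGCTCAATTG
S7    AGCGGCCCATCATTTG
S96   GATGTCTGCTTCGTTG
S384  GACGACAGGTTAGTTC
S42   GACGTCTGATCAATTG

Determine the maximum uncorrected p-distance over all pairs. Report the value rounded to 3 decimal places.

Pairwise Hamming distances:
  S375 vs S7: 7
  S375 vs S96: 5
  S375 vs S384: 6
  S375 vs S42: 2
  S7 vs S96: 10
  S7 vs S384: 9
  S7 vs S42: 6
  S96 vs S384: 6
  S96 vs S42: 5
  S384 vs S42: 6
The largest is 10 mismatches, between S7 and S96; p = 10/16 = 0.625.

0.625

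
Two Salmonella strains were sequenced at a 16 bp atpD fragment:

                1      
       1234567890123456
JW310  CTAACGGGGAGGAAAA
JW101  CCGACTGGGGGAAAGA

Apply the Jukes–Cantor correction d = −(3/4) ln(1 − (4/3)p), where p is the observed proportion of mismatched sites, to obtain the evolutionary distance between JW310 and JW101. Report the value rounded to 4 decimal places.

The sequences differ at positions 2 (T/C), 3 (A/G), 6 (G/T), 10 (A/G), 12 (G/A), 15 (A/G).
p = 6/16 = 0.375000.
d = −0.75 · ln(1 − (4/3)·0.375000) = −0.75 · ln(0.500000) = −0.75 · (-0.693147) = 0.5199.

0.5199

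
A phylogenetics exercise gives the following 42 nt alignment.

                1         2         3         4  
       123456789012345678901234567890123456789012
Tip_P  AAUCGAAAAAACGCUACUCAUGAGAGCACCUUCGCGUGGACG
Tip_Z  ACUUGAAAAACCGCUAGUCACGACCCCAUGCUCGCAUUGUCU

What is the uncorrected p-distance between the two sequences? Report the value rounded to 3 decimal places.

Mismatches occur at site 2 (A→C), site 4 (C→U), site 11 (A→C), site 17 (C→G), site 21 (U→C), site 24 (G→C), site 25 (A→C), site 26 (G→C), site 29 (C→U), site 30 (C→G), site 31 (U→C), site 36 (G→A), site 38 (G→U), site 40 (A→U), site 42 (G→U).
There are 15 differences over 42 sites, so p = 15/42 = 0.357.

0.357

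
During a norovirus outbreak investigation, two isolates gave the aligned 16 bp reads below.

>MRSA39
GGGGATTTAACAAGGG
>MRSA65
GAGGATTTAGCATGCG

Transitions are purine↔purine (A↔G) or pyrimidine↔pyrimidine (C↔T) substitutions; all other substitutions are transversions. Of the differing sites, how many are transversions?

2

Differing sites — 2:G/A (Ti); 10:A/G (Ti); 13:A/T (Tv); 15:G/C (Tv).
Of the 4 differences, 2 transitions and 2 transversions, so the answer is 2.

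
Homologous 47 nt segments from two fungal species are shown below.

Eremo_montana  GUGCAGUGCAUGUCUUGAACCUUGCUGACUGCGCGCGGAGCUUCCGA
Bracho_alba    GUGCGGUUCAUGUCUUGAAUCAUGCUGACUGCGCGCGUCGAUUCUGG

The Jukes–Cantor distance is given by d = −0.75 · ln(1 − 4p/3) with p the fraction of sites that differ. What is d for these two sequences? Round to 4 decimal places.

0.2211

The sequences differ at positions 5 (A/G), 8 (G/U), 20 (C/U), 22 (U/A), 38 (G/U), 39 (A/C), 41 (C/A), 45 (C/U), 47 (A/G).
p = 9/47 = 0.191489.
d = −0.75 · ln(1 − (4/3)·0.191489) = −0.75 · ln(0.744681) = −0.75 · (-0.294799) = 0.2211.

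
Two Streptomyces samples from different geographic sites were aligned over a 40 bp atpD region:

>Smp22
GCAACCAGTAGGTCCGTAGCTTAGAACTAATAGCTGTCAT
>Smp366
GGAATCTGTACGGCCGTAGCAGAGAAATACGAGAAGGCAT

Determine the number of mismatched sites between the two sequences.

13

Differing sites — 2:C/G; 5:C/T; 7:A/T; 11:G/C; 13:T/G; 21:T/A; 22:T/G; 27:C/A; 30:A/C; 31:T/G; 34:C/A; 35:T/A; 37:T/G.
That gives 13 mismatches out of 40 aligned sites, so the Hamming distance is 13.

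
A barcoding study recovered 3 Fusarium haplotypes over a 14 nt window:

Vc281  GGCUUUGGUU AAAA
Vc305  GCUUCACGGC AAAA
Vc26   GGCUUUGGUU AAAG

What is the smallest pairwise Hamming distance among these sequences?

1

Pairwise Hamming distances:
  Vc281 vs Vc305: 7
  Vc281 vs Vc26: 1
  Vc305 vs Vc26: 8
The smallest is 1, between Vc281 and Vc26.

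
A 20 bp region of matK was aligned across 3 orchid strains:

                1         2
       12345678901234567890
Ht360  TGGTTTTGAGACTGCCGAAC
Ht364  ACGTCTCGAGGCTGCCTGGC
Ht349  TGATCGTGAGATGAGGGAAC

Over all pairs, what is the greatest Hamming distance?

Pairwise Hamming distances:
  Ht360 vs Ht364: 8
  Ht360 vs Ht349: 8
  Ht364 vs Ht349: 14
The largest is 14, between Ht364 and Ht349.

14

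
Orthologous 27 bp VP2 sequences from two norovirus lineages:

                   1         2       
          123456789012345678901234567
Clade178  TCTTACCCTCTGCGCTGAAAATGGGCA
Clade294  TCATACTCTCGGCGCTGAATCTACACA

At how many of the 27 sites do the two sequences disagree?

Differing sites — 3:T/A; 7:C/T; 11:T/G; 20:A/T; 21:A/C; 23:G/A; 24:G/C; 25:G/A.
That gives 8 mismatches out of 27 aligned sites, so the Hamming distance is 8.

8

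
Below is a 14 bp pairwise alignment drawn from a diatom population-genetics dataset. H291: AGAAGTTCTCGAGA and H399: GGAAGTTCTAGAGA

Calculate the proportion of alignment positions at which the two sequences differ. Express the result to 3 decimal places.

The sequences differ at positions 1 (A/G), 10 (C/A).
There are 2 differences over 14 sites, so p = 2/14 = 0.143.

0.143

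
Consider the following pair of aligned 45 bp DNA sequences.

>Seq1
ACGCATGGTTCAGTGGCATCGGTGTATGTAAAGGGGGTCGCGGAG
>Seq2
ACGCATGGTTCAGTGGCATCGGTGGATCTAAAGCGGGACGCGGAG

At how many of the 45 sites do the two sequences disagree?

Differing sites — 25:T/G; 28:G/C; 34:G/C; 38:T/A.
That gives 4 mismatches out of 45 aligned sites, so the Hamming distance is 4.

4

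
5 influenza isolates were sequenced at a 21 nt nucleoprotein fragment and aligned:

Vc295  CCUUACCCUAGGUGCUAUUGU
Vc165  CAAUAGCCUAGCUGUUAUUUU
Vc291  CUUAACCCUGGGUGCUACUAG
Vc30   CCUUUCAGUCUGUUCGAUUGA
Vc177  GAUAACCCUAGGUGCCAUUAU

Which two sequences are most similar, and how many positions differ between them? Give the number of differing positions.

Pairwise Hamming distances:
  Vc295 vs Vc165: 6
  Vc295 vs Vc291: 6
  Vc295 vs Vc30: 8
  Vc295 vs Vc177: 5
  Vc165 vs Vc291: 10
  Vc165 vs Vc30: 14
  Vc165 vs Vc177: 8
  Vc291 vs Vc30: 12
  Vc291 vs Vc177: 6
  Vc30 vs Vc177: 12
The smallest is 5, between Vc295 and Vc177.

5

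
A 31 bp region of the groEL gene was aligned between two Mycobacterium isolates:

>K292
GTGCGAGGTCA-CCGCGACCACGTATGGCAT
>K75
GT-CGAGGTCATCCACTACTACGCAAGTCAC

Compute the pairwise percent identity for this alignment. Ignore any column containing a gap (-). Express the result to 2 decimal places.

Excluding the 2 gap columns leaves 29 comparable sites.
The sequences differ at positions 15 (G/A), 17 (G/T), 20 (C/T), 24 (T/C), 26 (T/A), 28 (G/T), 31 (T/C).
22 of the 29 comparable sites match, so the percent identity is 22/29 × 100 = 75.86%.

75.86%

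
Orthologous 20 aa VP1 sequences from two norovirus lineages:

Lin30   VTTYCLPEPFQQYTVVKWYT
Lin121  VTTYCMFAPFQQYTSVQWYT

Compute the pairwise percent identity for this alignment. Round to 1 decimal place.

75.0%

The sequences differ at positions 6 (L/M), 7 (P/F), 8 (E/A), 15 (V/S), 17 (K/Q).
15 of the 20 sites match, so the percent identity is 15/20 × 100 = 75.0%.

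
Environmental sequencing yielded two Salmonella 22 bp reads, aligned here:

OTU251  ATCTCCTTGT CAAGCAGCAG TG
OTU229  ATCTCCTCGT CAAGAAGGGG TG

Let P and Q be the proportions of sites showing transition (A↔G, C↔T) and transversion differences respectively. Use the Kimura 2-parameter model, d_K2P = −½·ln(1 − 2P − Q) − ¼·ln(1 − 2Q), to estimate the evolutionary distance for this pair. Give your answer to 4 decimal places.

The sequences differ at positions 8 (T/C, transition), 15 (C/A, transversion), 18 (C/G, transversion), 19 (A/G, transition).
Of the 4 differences, 2 transitions and 2 transversions over 22 sites: P = 2/22 = 0.090909, Q = 2/22 = 0.090909.
d = −0.5·ln(0.727273) − 0.25·ln(0.818182) = −0.5·(-0.318453) − 0.25·(-0.200670) = 0.2094.

0.2094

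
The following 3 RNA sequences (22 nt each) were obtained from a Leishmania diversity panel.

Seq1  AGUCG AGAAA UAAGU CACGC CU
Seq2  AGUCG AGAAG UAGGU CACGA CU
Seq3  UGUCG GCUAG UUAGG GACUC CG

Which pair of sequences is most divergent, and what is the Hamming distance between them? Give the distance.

11

Pairwise Hamming distances:
  Seq1 vs Seq2: 3
  Seq1 vs Seq3: 10
  Seq2 vs Seq3: 11
The largest is 11, between Seq2 and Seq3.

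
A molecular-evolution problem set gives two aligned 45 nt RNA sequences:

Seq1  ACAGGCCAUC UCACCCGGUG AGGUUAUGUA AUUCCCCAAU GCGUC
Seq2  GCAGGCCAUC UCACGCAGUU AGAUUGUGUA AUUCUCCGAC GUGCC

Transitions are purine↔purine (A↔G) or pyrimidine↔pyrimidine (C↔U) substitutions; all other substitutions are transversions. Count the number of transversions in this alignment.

2

The sequences differ at positions 1 (A/G, transition), 15 (C/G, transversion), 17 (G/A, transition), 20 (G/U, transversion), 23 (G/A, transition), 26 (A/G, transition), 35 (C/U, transition), 38 (A/G, transition), 40 (U/C, transition), 42 (C/U, transition), 44 (U/C, transition).
Of the 11 differences, 9 transitions and 2 transversions, so the answer is 2.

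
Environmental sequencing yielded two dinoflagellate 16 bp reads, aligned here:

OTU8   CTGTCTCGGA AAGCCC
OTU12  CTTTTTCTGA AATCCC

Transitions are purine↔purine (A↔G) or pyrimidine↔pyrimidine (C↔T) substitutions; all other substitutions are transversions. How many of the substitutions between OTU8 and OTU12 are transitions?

The sequences differ at positions 3 (G/T, transversion), 5 (C/T, transition), 8 (G/T, transversion), 13 (G/T, transversion).
Of the 4 differences, 1 transition and 3 transversions, so the answer is 1.

1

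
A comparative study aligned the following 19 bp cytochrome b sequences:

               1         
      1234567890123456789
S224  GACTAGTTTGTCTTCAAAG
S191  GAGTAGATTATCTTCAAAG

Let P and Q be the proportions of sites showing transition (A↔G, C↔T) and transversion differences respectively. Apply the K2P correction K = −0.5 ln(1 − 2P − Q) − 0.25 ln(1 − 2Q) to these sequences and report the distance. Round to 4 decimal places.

The sequences differ at positions 3 (C/G, transversion), 7 (T/A, transversion), 10 (G/A, transition).
Of the 3 differences, 1 transition and 2 transversions over 19 sites: P = 1/19 = 0.052632, Q = 2/19 = 0.105263.
d = −0.5·ln(0.789473) − 0.25·ln(0.789474) = −0.5·(-0.236390) − 0.25·(-0.236388) = 0.1773.

0.1773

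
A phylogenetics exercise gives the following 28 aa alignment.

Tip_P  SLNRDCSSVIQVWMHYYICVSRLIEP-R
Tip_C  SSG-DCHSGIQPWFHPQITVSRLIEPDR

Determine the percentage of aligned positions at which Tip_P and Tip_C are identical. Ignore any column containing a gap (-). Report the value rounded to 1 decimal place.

Excluding the 2 gap columns leaves 26 comparable sites.
The sequences differ at positions 2 (L/S), 3 (N/G), 7 (S/H), 9 (V/G), 12 (V/P), 14 (M/F), 16 (Y/P), 17 (Y/Q), 19 (C/T).
17 of the 26 comparable sites match, so the percent identity is 17/26 × 100 = 65.4%.

65.4%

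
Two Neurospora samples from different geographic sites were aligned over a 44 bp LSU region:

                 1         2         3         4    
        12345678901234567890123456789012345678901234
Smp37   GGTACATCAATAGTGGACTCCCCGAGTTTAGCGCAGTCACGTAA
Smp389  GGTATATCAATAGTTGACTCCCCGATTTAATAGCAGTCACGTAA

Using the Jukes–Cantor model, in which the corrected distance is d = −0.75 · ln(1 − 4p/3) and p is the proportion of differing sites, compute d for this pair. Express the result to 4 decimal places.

0.1505

Mismatches occur at site 5 (C↔T), site 15 (G↔T), site 26 (G↔T), site 29 (T↔A), site 31 (G↔T), site 32 (C↔A).
p = 6/44 = 0.136364.
d = −0.75 · ln(1 − (4/3)·0.136364) = −0.75 · ln(0.818181) = −0.75 · (-0.200672) = 0.1505.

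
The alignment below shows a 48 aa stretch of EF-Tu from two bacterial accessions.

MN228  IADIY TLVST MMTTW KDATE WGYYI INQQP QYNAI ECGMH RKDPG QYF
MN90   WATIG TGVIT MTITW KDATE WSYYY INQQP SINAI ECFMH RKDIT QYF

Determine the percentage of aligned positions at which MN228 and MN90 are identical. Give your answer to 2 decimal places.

70.83%

Differing sites — 1:I/W; 3:D/T; 5:Y/G; 7:L/G; 9:S/I; 12:M/T; 13:T/I; 22:G/S; 25:I/Y; 31:Q/S; 32:Y/I; 38:G/F; 44:P/I; 45:G/T.
34 of the 48 sites match, so the percent identity is 34/48 × 100 = 70.83%.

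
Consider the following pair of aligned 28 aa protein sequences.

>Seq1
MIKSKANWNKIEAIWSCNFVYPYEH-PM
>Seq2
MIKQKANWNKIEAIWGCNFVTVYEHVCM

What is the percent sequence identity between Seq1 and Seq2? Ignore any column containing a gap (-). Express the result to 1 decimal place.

81.5%

Excluding the 1 gap column leaves 27 comparable sites.
The sequences differ at positions 4 (S/Q), 16 (S/G), 21 (Y/T), 22 (P/V), 27 (P/C).
22 of the 27 comparable sites match, so the percent identity is 22/27 × 100 = 81.5%.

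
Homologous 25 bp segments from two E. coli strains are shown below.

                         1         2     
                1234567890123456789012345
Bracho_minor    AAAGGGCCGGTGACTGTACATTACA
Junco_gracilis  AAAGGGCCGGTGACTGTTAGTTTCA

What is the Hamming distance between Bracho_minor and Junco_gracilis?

4

Differing sites — 18:A/T; 19:C/A; 20:A/G; 23:A/T.
That gives 4 mismatches out of 25 aligned sites, so the Hamming distance is 4.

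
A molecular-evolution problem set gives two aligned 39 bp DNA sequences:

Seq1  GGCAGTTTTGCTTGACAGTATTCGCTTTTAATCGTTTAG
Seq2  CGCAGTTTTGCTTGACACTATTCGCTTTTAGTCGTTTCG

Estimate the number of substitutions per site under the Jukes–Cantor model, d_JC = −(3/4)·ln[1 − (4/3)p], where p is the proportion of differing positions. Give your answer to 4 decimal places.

Differing sites — 1:G/C; 18:G/C; 31:A/G; 38:A/C.
p = 4/39 = 0.102564.
d = −0.75 · ln(1 − (4/3)·0.102564) = −0.75 · ln(0.863248) = −0.75 · (-0.147053) = 0.1103.

0.1103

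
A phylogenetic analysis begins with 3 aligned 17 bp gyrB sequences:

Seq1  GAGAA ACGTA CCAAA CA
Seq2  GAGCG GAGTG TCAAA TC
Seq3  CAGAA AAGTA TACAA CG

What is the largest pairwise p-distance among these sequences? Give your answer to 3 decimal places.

Pairwise Hamming distances:
  Seq1 vs Seq2: 8
  Seq1 vs Seq3: 6
  Seq2 vs Seq3: 9
The largest is 9 mismatches, between Seq2 and Seq3; p = 9/17 = 0.529.

0.529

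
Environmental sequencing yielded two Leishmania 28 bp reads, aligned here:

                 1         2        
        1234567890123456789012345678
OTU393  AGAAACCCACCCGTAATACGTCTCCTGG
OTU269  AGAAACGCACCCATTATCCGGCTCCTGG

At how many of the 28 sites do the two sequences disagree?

5

Mismatches occur at site 7 (C↔G), site 13 (G↔A), site 15 (A↔T), site 18 (A↔C), site 21 (T↔G).
That gives 5 mismatches out of 28 aligned sites, so the Hamming distance is 5.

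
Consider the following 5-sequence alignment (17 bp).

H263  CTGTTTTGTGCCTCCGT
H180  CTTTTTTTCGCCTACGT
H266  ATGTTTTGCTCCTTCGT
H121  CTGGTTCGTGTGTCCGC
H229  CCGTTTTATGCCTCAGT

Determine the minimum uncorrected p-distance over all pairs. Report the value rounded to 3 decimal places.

0.176

Pairwise Hamming distances:
  H263 vs H180: 4
  H263 vs H266: 4
  H263 vs H121: 5
  H263 vs H229: 3
  H180 vs H266: 5
  H180 vs H121: 9
  H180 vs H229: 6
  H266 vs H121: 9
  H266 vs H229: 7
  H121 vs H229: 8
The smallest is 3 mismatches, between H263 and H229; p = 3/17 = 0.176.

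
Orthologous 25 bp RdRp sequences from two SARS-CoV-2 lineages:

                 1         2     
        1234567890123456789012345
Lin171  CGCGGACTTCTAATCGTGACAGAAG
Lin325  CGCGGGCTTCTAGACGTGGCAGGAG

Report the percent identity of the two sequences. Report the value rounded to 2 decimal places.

80.00%

Mismatches occur at site 6 (A↔G), site 13 (A↔G), site 14 (T↔A), site 19 (A↔G), site 23 (A↔G).
20 of the 25 sites match, so the percent identity is 20/25 × 100 = 80.00%.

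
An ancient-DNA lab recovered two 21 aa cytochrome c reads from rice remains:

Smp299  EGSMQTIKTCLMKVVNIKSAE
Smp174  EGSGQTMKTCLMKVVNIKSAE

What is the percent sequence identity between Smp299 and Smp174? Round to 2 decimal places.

Mismatches occur at site 4 (M→G), site 7 (I→M).
19 of the 21 sites match, so the percent identity is 19/21 × 100 = 90.48%.

90.48%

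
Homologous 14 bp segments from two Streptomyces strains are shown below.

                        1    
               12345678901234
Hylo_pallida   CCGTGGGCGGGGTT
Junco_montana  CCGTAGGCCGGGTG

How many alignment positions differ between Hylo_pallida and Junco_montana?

Mismatches occur at site 5 (G/A), site 9 (G/C), site 14 (T/G).
That gives 3 mismatches out of 14 aligned sites, so the Hamming distance is 3.

3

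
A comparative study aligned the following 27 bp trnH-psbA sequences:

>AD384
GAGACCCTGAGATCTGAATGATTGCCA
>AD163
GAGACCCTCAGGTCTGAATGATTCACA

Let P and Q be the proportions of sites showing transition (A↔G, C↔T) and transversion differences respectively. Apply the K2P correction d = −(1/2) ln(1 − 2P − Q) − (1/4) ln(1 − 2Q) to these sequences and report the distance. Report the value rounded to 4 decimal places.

0.1652

Mismatches occur at site 9 (G/C, transversion), site 12 (A/G, transition), site 24 (G/C, transversion), site 25 (C/A, transversion).
Of the 4 differences, 1 transition and 3 transversions over 27 sites: P = 1/27 = 0.037037, Q = 3/27 = 0.111111.
d = −0.5·ln(0.814815) − 0.25·ln(0.777778) = −0.5·(-0.204794) − 0.25·(-0.251314) = 0.1652.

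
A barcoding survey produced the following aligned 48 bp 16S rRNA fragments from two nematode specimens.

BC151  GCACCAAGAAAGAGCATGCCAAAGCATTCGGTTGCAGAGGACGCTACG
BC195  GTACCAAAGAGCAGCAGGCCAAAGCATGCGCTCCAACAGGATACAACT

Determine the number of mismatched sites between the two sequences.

16

Mismatches occur at site 2 (C→T), site 8 (G→A), site 9 (A→G), site 11 (A→G), site 12 (G→C), site 17 (T→G), site 28 (T→G), site 31 (G→C), site 33 (T→C), site 34 (G→C), site 35 (C→A), site 37 (G→C), site 42 (C→T), site 43 (G→A), site 45 (T→A), site 48 (G→T).
That gives 16 mismatches out of 48 aligned sites, so the Hamming distance is 16.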